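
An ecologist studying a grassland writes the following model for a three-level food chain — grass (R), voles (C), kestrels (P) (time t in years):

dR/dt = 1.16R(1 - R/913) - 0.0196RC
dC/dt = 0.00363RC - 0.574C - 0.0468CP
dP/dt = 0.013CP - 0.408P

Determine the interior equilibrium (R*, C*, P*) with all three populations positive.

R* ≈ 429, C* ≈ 31.4, P* ≈ 21

From dP/dt = 0: 0.013C* = 0.408, so C* = 31.4.
From dR/dt = 0: 1.16(1 - R*/913) = 0.0196·31.4, giving R* = 913·(1 - 0.53) = 429.
From dC/dt = 0: 0.00363·429 - 0.574 = 0.0468P*, so P* = 0.983/0.0468 = 21.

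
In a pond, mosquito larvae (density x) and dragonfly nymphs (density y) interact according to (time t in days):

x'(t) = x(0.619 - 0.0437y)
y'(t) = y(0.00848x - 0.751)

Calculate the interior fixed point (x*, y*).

x* ≈ 88.6, y* ≈ 14.2

Set dy/dt = 0 with y > 0: 0.00848x - 0.751 = 0, so x* = 0.751/0.00848 = 88.6.
Set dx/dt = 0 with x > 0: 0.619 - 0.0437y = 0, so y* = 0.619/0.0437 = 14.2.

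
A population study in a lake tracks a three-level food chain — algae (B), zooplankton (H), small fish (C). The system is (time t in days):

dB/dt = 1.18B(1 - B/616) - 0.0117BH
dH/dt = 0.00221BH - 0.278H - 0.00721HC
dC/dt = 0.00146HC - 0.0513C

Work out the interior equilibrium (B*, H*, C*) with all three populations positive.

B* ≈ 401, H* ≈ 35.1, C* ≈ 84.5

From dC/dt = 0: 0.00146H* = 0.0513, so H* = 35.1.
From dB/dt = 0: 1.18(1 - B*/616) = 0.0117·35.1, giving B* = 616·(1 - 0.348) = 401.
From dH/dt = 0: 0.00221·401 - 0.278 = 0.00721C*, so C* = 0.609/0.00721 = 84.5.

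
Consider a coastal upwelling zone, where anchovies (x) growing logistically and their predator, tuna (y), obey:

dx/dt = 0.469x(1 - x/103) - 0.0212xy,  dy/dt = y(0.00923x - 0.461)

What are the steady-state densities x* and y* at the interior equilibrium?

x* ≈ 49.9, y* ≈ 11.4

From dy/dt = 0 with y > 0: 0.00923x* = 0.461, so x* = 49.9.
Substitute into dx/dt = 0: 0.469(1 - 49.9/103) = 0.0212y*.
The bracket is 0.515, giving y* = 0.242/0.0212 = 11.4.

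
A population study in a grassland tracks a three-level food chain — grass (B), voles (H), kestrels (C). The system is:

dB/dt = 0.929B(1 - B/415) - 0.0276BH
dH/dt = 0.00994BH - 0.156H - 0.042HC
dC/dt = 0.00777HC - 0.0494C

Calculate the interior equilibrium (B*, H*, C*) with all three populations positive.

B* ≈ 337, H* ≈ 6.36, C* ≈ 76

From dC/dt = 0: 0.00777H* = 0.0494, so H* = 6.36.
From dB/dt = 0: 0.929(1 - B*/415) = 0.0276·6.36, giving B* = 415·(1 - 0.189) = 337.
From dH/dt = 0: 0.00994·337 - 0.156 = 0.042C*, so C* = 3.19/0.042 = 76.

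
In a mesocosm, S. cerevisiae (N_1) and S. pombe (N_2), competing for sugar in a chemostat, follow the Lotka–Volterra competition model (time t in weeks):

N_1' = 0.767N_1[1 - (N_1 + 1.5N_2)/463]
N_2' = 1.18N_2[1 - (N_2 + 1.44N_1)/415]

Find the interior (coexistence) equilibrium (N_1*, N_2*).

Setting both brackets to zero gives the nullclines N_1 + 1.5N_2 = 463 and 1.44N_1 + N_2 = 415.
Substituting N_2 = 415 - 1.44N_1 into the first: N_1(1 - 1.5·1.44) = 463 - 1.5·415.
So N_1* = -160/-1.16 = 137, and then N_2* = 415 - 1.44·137 = 217.

N_1* ≈ 137, N_2* ≈ 217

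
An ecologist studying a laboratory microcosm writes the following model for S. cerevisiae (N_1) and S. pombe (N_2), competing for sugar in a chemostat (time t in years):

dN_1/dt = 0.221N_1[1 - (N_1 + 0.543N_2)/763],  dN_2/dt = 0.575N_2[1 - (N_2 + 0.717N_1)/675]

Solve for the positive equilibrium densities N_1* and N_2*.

N_1* ≈ 649, N_2* ≈ 209

Setting both brackets to zero gives the nullclines N_1 + 0.543N_2 = 763 and 0.717N_1 + N_2 = 675.
Substituting N_2 = 675 - 0.717N_1 into the first: N_1(1 - 0.543·0.717) = 763 - 0.543·675.
So N_1* = 396/0.611 = 649, and then N_2* = 675 - 0.717·649 = 209.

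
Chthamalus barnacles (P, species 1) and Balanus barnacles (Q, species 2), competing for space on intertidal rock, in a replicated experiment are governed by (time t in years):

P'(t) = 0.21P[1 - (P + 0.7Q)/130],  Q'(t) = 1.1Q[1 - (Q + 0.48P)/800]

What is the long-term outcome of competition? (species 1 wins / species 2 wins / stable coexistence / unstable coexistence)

species 2 excludes species 1

Compare the nullcline intercepts: K1/α12 = 130/0.7 = 186 < K2 = 800; K2/α21 = 800/0.48 = 1670 > K1 = 130.
Since the inequalities point opposite ways, species 2 can invade but species 1 cannot.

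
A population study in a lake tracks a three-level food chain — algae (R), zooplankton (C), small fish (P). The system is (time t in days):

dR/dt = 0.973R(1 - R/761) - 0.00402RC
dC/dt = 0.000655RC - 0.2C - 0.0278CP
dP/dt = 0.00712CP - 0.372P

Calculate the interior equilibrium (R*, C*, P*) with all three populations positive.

From dP/dt = 0: 0.00712C* = 0.372, so C* = 52.2.
From dR/dt = 0: 0.973(1 - R*/761) = 0.00402·52.2, giving R* = 761·(1 - 0.216) = 597.
From dC/dt = 0: 0.000655·597 - 0.2 = 0.0278P*, so P* = 0.191/0.0278 = 6.87.

R* ≈ 597, C* ≈ 52.2, P* ≈ 6.87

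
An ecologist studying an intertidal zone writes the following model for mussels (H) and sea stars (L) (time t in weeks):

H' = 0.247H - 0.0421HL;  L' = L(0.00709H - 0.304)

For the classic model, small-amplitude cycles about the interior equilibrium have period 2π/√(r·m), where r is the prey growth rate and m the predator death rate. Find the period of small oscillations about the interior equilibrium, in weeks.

Here r = 0.247 and m = 0.304, so r·m = 0.0751.
ω = √0.0751 = 0.274 per week, hence T = 2π/ω ≈ 22.9 weeks.

T ≈ 22.9 weeks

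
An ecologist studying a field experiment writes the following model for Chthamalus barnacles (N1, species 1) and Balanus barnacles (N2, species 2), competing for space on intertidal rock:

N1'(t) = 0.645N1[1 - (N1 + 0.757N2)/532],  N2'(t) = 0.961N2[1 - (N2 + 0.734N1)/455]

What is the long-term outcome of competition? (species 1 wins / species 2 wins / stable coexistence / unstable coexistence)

stable coexistence

Compare the nullcline intercepts: K1/α12 = 532/0.757 = 703 > K2 = 455; K2/α21 = 455/0.734 = 620 > K1 = 532.
Since both inequalities hold, each species can invade when rare, so the interior equilibrium is stable.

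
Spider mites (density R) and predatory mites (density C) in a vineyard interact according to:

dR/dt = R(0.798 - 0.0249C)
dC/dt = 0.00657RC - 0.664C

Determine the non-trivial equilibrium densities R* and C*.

Set dC/dt = 0 with C > 0: 0.00657R - 0.664 = 0, so R* = 0.664/0.00657 = 101.
Set dR/dt = 0 with R > 0: 0.798 - 0.0249C = 0, so C* = 0.798/0.0249 = 32.

R* ≈ 101, C* ≈ 32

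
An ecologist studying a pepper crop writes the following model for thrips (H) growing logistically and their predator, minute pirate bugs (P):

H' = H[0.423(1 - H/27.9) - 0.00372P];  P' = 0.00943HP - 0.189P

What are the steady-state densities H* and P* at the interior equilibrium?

H* ≈ 20, P* ≈ 32

From dP/dt = 0 with P > 0: 0.00943H* = 0.189, so H* = 20.
Substitute into dH/dt = 0: 0.423(1 - 20/27.9) = 0.00372P*.
The bracket is 0.282, giving P* = 0.119/0.00372 = 32.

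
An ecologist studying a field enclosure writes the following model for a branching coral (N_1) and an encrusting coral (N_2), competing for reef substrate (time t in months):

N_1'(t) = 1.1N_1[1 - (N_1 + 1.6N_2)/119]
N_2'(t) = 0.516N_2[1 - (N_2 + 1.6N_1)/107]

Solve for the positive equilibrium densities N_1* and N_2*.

N_1* ≈ 33.5, N_2* ≈ 53.5

Setting both brackets to zero gives the nullclines N_1 + 1.6N_2 = 119 and 1.6N_1 + N_2 = 107.
Substituting N_2 = 107 - 1.6N_1 into the first: N_1(1 - 1.6·1.6) = 119 - 1.6·107.
So N_1* = -52.2/-1.56 = 33.5, and then N_2* = 107 - 1.6·33.5 = 53.5.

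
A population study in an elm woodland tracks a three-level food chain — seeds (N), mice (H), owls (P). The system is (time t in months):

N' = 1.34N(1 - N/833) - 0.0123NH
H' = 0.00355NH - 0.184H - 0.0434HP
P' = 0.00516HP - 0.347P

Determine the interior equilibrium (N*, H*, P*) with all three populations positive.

N* ≈ 319, H* ≈ 67.2, P* ≈ 21.8

From dP/dt = 0: 0.00516H* = 0.347, so H* = 67.2.
From dN/dt = 0: 1.34(1 - N*/833) = 0.0123·67.2, giving N* = 833·(1 - 0.617) = 319.
From dH/dt = 0: 0.00355·319 - 0.184 = 0.0434P*, so P* = 0.948/0.0434 = 21.8.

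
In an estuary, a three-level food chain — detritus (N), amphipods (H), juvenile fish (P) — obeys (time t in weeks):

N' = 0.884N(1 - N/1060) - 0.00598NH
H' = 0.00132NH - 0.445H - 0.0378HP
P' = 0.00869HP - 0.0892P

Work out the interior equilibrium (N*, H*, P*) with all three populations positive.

N* ≈ 986, H* ≈ 10.3, P* ≈ 22.7

From dP/dt = 0: 0.00869H* = 0.0892, so H* = 10.3.
From dN/dt = 0: 0.884(1 - N*/1060) = 0.00598·10.3, giving N* = 1060·(1 - 0.0694) = 986.
From dH/dt = 0: 0.00132·986 - 0.445 = 0.0378P*, so P* = 0.857/0.0378 = 22.7.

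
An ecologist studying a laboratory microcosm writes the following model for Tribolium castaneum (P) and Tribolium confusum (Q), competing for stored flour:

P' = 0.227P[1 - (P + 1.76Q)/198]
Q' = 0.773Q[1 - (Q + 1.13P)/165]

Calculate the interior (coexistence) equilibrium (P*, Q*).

Setting both brackets to zero gives the nullclines P + 1.76Q = 198 and 1.13P + Q = 165.
Substituting Q = 165 - 1.13P into the first: P(1 - 1.76·1.13) = 198 - 1.76·165.
So P* = -92.4/-0.989 = 93.4, and then Q* = 165 - 1.13·93.4 = 59.4.

P* ≈ 93.4, Q* ≈ 59.4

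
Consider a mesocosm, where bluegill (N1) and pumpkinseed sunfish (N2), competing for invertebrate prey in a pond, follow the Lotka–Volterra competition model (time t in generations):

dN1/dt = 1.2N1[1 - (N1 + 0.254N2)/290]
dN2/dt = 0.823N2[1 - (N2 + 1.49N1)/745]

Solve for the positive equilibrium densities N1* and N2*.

Setting both brackets to zero gives the nullclines N1 + 0.254N2 = 290 and 1.49N1 + N2 = 745.
Substituting N2 = 745 - 1.49N1 into the first: N1(1 - 0.254·1.49) = 290 - 0.254·745.
So N1* = 101/0.622 = 162, and then N2* = 745 - 1.49·162 = 503.

N1* ≈ 162, N2* ≈ 503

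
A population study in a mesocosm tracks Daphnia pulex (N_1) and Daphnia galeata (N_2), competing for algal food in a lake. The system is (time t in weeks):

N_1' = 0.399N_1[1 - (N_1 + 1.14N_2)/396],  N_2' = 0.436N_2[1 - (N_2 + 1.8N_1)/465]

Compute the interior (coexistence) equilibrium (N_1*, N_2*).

N_1* ≈ 127, N_2* ≈ 236

Setting both brackets to zero gives the nullclines N_1 + 1.14N_2 = 396 and 1.8N_1 + N_2 = 465.
Substituting N_2 = 465 - 1.8N_1 into the first: N_1(1 - 1.14·1.8) = 396 - 1.14·465.
So N_1* = -134/-1.05 = 127, and then N_2* = 465 - 1.8·127 = 236.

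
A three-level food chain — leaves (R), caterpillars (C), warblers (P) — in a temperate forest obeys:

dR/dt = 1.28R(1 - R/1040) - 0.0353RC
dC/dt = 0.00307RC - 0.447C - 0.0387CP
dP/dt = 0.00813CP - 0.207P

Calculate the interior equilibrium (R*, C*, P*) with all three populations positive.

R* ≈ 310, C* ≈ 25.5, P* ≈ 13

From dP/dt = 0: 0.00813C* = 0.207, so C* = 25.5.
From dR/dt = 0: 1.28(1 - R*/1040) = 0.0353·25.5, giving R* = 1040·(1 - 0.702) = 310.
From dC/dt = 0: 0.00307·310 - 0.447 = 0.0387P*, so P* = 0.504/0.0387 = 13.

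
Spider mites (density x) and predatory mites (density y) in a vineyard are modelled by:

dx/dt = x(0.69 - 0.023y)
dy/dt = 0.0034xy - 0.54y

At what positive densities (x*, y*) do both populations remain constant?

x* ≈ 159, y* ≈ 30

Set dy/dt = 0 with y > 0: 0.0034x - 0.54 = 0, so x* = 0.54/0.0034 = 159.
Set dx/dt = 0 with x > 0: 0.69 - 0.023y = 0, so y* = 0.69/0.023 = 30.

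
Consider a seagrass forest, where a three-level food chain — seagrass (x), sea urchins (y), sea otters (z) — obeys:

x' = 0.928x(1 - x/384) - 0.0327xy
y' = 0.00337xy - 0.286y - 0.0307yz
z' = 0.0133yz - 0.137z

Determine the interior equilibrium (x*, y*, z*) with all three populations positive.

x* ≈ 245, y* ≈ 10.3, z* ≈ 17.5

From dz/dt = 0: 0.0133y* = 0.137, so y* = 10.3.
From dx/dt = 0: 0.928(1 - x*/384) = 0.0327·10.3, giving x* = 384·(1 - 0.363) = 245.
From dy/dt = 0: 0.00337·245 - 0.286 = 0.0307z*, so z* = 0.538/0.0307 = 17.5.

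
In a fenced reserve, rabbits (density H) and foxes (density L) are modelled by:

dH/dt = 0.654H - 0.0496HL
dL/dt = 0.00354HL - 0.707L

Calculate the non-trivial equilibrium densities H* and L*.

H* ≈ 200, L* ≈ 13.2

Set dL/dt = 0 with L > 0: 0.00354H - 0.707 = 0, so H* = 0.707/0.00354 = 200.
Set dH/dt = 0 with H > 0: 0.654 - 0.0496L = 0, so L* = 0.654/0.0496 = 13.2.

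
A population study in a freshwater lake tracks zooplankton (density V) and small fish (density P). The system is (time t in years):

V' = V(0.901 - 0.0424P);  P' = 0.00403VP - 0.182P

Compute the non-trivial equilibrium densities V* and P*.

Set dP/dt = 0 with P > 0: 0.00403V - 0.182 = 0, so V* = 0.182/0.00403 = 45.2.
Set dV/dt = 0 with V > 0: 0.901 - 0.0424P = 0, so P* = 0.901/0.0424 = 21.2.

V* ≈ 45.2, P* ≈ 21.2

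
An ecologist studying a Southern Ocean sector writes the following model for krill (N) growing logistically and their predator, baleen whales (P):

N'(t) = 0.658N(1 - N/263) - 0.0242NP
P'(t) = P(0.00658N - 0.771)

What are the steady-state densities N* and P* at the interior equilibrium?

N* ≈ 117, P* ≈ 15.1

From dP/dt = 0 with P > 0: 0.00658N* = 0.771, so N* = 117.
Substitute into dN/dt = 0: 0.658(1 - 117/263) = 0.0242P*.
The bracket is 0.554, giving P* = 0.365/0.0242 = 15.1.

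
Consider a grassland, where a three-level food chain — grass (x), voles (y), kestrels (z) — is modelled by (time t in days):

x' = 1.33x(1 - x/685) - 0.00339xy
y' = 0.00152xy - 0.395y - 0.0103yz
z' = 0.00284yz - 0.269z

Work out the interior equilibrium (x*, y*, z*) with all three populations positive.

From dz/dt = 0: 0.00284y* = 0.269, so y* = 94.7.
From dx/dt = 0: 1.33(1 - x*/685) = 0.00339·94.7, giving x* = 685·(1 - 0.241) = 520.
From dy/dt = 0: 0.00152·520 - 0.395 = 0.0103z*, so z* = 0.395/0.0103 = 38.3.

x* ≈ 520, y* ≈ 94.7, z* ≈ 38.3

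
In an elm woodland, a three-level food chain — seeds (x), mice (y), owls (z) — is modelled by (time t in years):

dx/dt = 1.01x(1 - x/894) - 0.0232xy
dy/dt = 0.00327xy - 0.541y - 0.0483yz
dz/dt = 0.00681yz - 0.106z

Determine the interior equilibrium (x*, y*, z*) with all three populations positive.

From dz/dt = 0: 0.00681y* = 0.106, so y* = 15.6.
From dx/dt = 0: 1.01(1 - x*/894) = 0.0232·15.6, giving x* = 894·(1 - 0.358) = 574.
From dy/dt = 0: 0.00327·574 - 0.541 = 0.0483z*, so z* = 1.34/0.0483 = 27.7.

x* ≈ 574, y* ≈ 15.6, z* ≈ 27.7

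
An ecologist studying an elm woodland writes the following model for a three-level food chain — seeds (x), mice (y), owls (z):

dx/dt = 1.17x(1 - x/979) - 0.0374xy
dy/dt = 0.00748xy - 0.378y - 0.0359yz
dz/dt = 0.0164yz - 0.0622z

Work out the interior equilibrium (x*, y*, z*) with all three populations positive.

From dz/dt = 0: 0.0164y* = 0.0622, so y* = 3.79.
From dx/dt = 0: 1.17(1 - x*/979) = 0.0374·3.79, giving x* = 979·(1 - 0.121) = 860.
From dy/dt = 0: 0.00748·860 - 0.378 = 0.0359z*, so z* = 6.06/0.0359 = 169.

x* ≈ 860, y* ≈ 3.79, z* ≈ 169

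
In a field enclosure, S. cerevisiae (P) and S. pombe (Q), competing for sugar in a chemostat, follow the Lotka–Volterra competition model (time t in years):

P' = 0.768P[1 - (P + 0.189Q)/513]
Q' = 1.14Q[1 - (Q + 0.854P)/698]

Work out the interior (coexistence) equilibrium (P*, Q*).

P* ≈ 454, Q* ≈ 310

Setting both brackets to zero gives the nullclines P + 0.189Q = 513 and 0.854P + Q = 698.
Substituting Q = 698 - 0.854P into the first: P(1 - 0.189·0.854) = 513 - 0.189·698.
So P* = 381/0.839 = 454, and then Q* = 698 - 0.854·454 = 310.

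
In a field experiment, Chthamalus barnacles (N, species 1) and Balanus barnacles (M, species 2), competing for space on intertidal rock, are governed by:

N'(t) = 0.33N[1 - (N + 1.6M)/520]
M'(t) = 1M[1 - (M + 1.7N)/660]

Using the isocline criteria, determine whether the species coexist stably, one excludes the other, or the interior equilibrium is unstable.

unstable coexistence (outcome depends on initial conditions)

Compare the nullcline intercepts: K1/α12 = 520/1.6 = 325 < K2 = 660; K2/α21 = 660/1.7 = 388 < K1 = 520.
Since both are reversed, neither can invade when rare; the interior point is a saddle.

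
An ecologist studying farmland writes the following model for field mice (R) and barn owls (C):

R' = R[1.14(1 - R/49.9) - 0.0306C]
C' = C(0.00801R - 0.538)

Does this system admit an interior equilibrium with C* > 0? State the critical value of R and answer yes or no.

The predator equation gives dC/dt > 0 only when R > 0.538/0.00801 = 67.2.
Without the predator, R → K = 49.9. Since 49.9 < 67.2, the predator cannot invade.

Threshold R = 67.2; K < 67.2, so no, the predator goes extinct.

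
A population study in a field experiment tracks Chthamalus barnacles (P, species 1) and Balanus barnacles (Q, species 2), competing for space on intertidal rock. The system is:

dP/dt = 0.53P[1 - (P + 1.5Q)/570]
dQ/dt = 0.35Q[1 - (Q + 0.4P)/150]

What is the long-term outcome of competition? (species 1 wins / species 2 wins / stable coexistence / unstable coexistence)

Compare the nullcline intercepts: K1/α12 = 570/1.5 = 380 > K2 = 150; K2/α21 = 150/0.4 = 375 < K1 = 570.
Since the inequalities point opposite ways, species 1 can invade but species 2 cannot.

species 1 excludes species 2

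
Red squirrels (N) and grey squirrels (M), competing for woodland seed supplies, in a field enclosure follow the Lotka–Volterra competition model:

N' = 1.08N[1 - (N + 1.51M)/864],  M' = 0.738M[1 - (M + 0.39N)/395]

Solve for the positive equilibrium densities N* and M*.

N* ≈ 651, M* ≈ 141

Setting both brackets to zero gives the nullclines N + 1.51M = 864 and 0.39N + M = 395.
Substituting M = 395 - 0.39N into the first: N(1 - 1.51·0.39) = 864 - 1.51·395.
So N* = 268/0.411 = 651, and then M* = 395 - 0.39·651 = 141.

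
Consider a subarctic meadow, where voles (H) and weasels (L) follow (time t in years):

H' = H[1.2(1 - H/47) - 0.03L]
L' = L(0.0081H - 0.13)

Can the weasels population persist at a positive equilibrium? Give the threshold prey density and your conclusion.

Threshold H = 16; K > 16, so yes, the predator persists.

The predator equation gives dL/dt > 0 only when H > 0.13/0.0081 = 16.
Without the predator, H → K = 47. Since 47 > 16, the predator can invade and persist.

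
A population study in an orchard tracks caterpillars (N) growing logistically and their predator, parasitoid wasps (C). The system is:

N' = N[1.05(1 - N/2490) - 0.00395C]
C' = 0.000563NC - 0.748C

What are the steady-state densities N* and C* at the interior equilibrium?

From dC/dt = 0 with C > 0: 0.000563N* = 0.748, so N* = 1330.
Substitute into dN/dt = 0: 1.05(1 - 1330/2490) = 0.00395C*.
The bracket is 0.466, giving C* = 0.49/0.00395 = 124.

N* ≈ 1330, C* ≈ 124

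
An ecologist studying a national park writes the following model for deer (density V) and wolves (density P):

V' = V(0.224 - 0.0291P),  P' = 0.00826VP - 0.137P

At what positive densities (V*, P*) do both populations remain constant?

Set dP/dt = 0 with P > 0: 0.00826V - 0.137 = 0, so V* = 0.137/0.00826 = 16.6.
Set dV/dt = 0 with V > 0: 0.224 - 0.0291P = 0, so P* = 0.224/0.0291 = 7.7.

V* ≈ 16.6, P* ≈ 7.7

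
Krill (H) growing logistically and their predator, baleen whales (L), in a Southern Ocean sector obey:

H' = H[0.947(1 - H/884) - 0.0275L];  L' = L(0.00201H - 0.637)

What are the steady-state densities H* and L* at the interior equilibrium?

From dL/dt = 0 with L > 0: 0.00201H* = 0.637, so H* = 317.
Substitute into dH/dt = 0: 0.947(1 - 317/884) = 0.0275L*.
The bracket is 0.641, giving L* = 0.607/0.0275 = 22.1.

H* ≈ 317, L* ≈ 22.1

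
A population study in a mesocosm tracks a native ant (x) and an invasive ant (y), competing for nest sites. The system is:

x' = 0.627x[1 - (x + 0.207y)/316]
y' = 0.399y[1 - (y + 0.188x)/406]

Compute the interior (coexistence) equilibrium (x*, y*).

x* ≈ 241, y* ≈ 361

Setting both brackets to zero gives the nullclines x + 0.207y = 316 and 0.188x + y = 406.
Substituting y = 406 - 0.188x into the first: x(1 - 0.207·0.188) = 316 - 0.207·406.
So x* = 232/0.961 = 241, and then y* = 406 - 0.188·241 = 361.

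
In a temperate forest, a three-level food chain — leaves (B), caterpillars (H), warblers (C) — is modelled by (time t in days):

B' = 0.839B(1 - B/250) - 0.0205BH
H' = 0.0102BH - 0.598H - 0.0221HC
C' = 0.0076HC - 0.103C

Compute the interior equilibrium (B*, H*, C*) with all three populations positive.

B* ≈ 167, H* ≈ 13.6, C* ≈ 50.1

From dC/dt = 0: 0.0076H* = 0.103, so H* = 13.6.
From dB/dt = 0: 0.839(1 - B*/250) = 0.0205·13.6, giving B* = 250·(1 - 0.331) = 167.
From dH/dt = 0: 0.0102·167 - 0.598 = 0.0221C*, so C* = 1.11/0.0221 = 50.1.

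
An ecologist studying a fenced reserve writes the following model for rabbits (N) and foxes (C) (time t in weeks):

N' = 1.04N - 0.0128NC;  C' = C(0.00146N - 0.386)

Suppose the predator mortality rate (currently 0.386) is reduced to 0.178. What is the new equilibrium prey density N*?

N* ≈ 122

At the interior fixed point, setting dC/dt = 0 with C > 0 fixes N* = (predator death rate)/(NC coefficient) — independent of the other coefficients.
With the change, N* = 0.178/0.00146 = 122; it falls from 264.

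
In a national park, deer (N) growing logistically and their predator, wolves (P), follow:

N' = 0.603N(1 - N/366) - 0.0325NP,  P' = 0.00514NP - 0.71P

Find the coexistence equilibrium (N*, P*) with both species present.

N* ≈ 138, P* ≈ 11.6

From dP/dt = 0 with P > 0: 0.00514N* = 0.71, so N* = 138.
Substitute into dN/dt = 0: 0.603(1 - 138/366) = 0.0325P*.
The bracket is 0.623, giving P* = 0.375/0.0325 = 11.6.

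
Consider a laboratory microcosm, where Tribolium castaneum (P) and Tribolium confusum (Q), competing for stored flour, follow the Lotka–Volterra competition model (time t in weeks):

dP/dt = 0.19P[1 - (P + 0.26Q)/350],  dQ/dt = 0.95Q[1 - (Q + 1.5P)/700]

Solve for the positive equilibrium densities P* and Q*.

P* ≈ 275, Q* ≈ 287

Setting both brackets to zero gives the nullclines P + 0.26Q = 350 and 1.5P + Q = 700.
Substituting Q = 700 - 1.5P into the first: P(1 - 0.26·1.5) = 350 - 0.26·700.
So P* = 168/0.61 = 275, and then Q* = 700 - 1.5·275 = 287.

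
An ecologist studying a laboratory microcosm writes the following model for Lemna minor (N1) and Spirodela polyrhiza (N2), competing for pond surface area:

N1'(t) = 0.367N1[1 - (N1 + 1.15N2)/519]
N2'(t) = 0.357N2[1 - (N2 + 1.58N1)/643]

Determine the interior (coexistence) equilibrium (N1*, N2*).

Setting both brackets to zero gives the nullclines N1 + 1.15N2 = 519 and 1.58N1 + N2 = 643.
Substituting N2 = 643 - 1.58N1 into the first: N1(1 - 1.15·1.58) = 519 - 1.15·643.
So N1* = -220/-0.817 = 270, and then N2* = 643 - 1.58·270 = 217.

N1* ≈ 270, N2* ≈ 217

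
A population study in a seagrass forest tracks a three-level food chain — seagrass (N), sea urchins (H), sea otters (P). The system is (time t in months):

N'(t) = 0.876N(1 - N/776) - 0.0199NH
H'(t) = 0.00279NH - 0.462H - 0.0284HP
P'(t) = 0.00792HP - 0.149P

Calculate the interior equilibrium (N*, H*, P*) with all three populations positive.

From dP/dt = 0: 0.00792H* = 0.149, so H* = 18.8.
From dN/dt = 0: 0.876(1 - N*/776) = 0.0199·18.8, giving N* = 776·(1 - 0.427) = 444.
From dH/dt = 0: 0.00279·444 - 0.462 = 0.0284P*, so P* = 0.778/0.0284 = 27.4.

N* ≈ 444, H* ≈ 18.8, P* ≈ 27.4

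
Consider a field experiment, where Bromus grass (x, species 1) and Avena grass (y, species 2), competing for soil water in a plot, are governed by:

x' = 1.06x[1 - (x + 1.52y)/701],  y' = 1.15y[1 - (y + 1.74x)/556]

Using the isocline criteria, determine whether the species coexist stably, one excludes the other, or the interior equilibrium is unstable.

unstable coexistence (outcome depends on initial conditions)

Compare the nullcline intercepts: K1/α12 = 701/1.52 = 461 < K2 = 556; K2/α21 = 556/1.74 = 320 < K1 = 701.
Since both are reversed, neither can invade when rare; the interior point is a saddle.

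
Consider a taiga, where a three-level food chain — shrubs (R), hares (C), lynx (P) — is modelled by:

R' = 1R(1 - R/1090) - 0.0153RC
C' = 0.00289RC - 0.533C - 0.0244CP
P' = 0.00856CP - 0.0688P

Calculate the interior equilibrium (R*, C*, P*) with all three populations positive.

R* ≈ 956, C* ≈ 8.04, P* ≈ 91.4

From dP/dt = 0: 0.00856C* = 0.0688, so C* = 8.04.
From dR/dt = 0: 1(1 - R*/1090) = 0.0153·8.04, giving R* = 1090·(1 - 0.123) = 956.
From dC/dt = 0: 0.00289·956 - 0.533 = 0.0244P*, so P* = 2.23/0.0244 = 91.4.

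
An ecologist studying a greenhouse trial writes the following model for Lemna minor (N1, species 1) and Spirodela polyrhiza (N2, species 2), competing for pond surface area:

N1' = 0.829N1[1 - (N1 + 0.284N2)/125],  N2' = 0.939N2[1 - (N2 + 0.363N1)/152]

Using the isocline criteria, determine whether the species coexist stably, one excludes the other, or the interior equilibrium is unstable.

Compare the nullcline intercepts: K1/α12 = 125/0.284 = 440 > K2 = 152; K2/α21 = 152/0.363 = 419 > K1 = 125.
Since both inequalities hold, each species can invade when rare, so the interior equilibrium is stable.

stable coexistence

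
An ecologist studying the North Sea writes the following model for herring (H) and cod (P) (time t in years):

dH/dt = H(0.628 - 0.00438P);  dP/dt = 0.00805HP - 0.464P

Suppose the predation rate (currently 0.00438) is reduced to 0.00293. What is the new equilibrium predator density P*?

P* ≈ 214

At the interior fixed point, setting dH/dt = 0 with H > 0 fixes P* = (prey growth rate)/(HP coefficient) — independent of the other coefficients.
With the change, P* = 0.628/0.00293 = 214; it rises from 143.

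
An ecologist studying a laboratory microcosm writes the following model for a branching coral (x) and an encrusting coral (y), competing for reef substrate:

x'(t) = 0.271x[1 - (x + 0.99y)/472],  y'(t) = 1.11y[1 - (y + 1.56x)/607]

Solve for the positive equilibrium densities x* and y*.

Setting both brackets to zero gives the nullclines x + 0.99y = 472 and 1.56x + y = 607.
Substituting y = 607 - 1.56x into the first: x(1 - 0.99·1.56) = 472 - 0.99·607.
So x* = -129/-0.544 = 237, and then y* = 607 - 1.56·237 = 238.

x* ≈ 237, y* ≈ 238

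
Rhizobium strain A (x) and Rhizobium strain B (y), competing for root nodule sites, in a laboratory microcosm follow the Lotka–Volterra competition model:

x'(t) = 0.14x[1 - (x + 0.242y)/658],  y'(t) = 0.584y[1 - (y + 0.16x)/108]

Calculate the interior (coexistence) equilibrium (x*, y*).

Setting both brackets to zero gives the nullclines x + 0.242y = 658 and 0.16x + y = 108.
Substituting y = 108 - 0.16x into the first: x(1 - 0.242·0.16) = 658 - 0.242·108.
So x* = 632/0.961 = 657, and then y* = 108 - 0.16·657 = 2.83.

x* ≈ 657, y* ≈ 2.83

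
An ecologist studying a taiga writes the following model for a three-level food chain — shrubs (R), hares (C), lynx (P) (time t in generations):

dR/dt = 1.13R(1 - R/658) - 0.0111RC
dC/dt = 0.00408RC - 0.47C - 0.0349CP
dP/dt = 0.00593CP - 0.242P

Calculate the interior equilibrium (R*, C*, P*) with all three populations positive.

R* ≈ 394, C* ≈ 40.8, P* ≈ 32.6

From dP/dt = 0: 0.00593C* = 0.242, so C* = 40.8.
From dR/dt = 0: 1.13(1 - R*/658) = 0.0111·40.8, giving R* = 658·(1 - 0.401) = 394.
From dC/dt = 0: 0.00408·394 - 0.47 = 0.0349P*, so P* = 1.14/0.0349 = 32.6.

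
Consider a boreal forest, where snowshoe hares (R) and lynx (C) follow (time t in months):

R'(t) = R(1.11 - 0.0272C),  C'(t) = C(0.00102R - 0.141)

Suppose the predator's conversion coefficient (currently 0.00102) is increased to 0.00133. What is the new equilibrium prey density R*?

At the interior fixed point, setting dC/dt = 0 with C > 0 fixes R* = (predator death rate)/(RC coefficient) — independent of the other coefficients.
With the change, R* = 0.141/0.00133 = 106; it falls from 138.

R* ≈ 106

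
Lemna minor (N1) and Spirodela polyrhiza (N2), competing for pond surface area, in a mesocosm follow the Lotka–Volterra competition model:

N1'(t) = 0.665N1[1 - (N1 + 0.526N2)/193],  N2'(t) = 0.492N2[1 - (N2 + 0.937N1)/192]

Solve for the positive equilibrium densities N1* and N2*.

Setting both brackets to zero gives the nullclines N1 + 0.526N2 = 193 and 0.937N1 + N2 = 192.
Substituting N2 = 192 - 0.937N1 into the first: N1(1 - 0.526·0.937) = 193 - 0.526·192.
So N1* = 92/0.507 = 181, and then N2* = 192 - 0.937·181 = 22.

N1* ≈ 181, N2* ≈ 22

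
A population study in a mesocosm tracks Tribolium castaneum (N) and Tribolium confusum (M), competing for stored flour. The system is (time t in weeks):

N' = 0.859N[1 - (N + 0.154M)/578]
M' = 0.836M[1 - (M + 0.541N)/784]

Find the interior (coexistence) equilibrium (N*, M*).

Setting both brackets to zero gives the nullclines N + 0.154M = 578 and 0.541N + M = 784.
Substituting M = 784 - 0.541N into the first: N(1 - 0.154·0.541) = 578 - 0.154·784.
So N* = 457/0.917 = 499, and then M* = 784 - 0.541·499 = 514.

N* ≈ 499, M* ≈ 514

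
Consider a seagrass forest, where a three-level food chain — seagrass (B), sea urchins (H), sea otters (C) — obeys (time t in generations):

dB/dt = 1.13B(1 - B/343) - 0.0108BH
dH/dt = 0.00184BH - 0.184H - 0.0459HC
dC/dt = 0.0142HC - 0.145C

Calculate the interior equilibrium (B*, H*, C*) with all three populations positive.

From dC/dt = 0: 0.0142H* = 0.145, so H* = 10.2.
From dB/dt = 0: 1.13(1 - B*/343) = 0.0108·10.2, giving B* = 343·(1 - 0.0976) = 310.
From dH/dt = 0: 0.00184·310 - 0.184 = 0.0459C*, so C* = 0.386/0.0459 = 8.4.

B* ≈ 310, H* ≈ 10.2, C* ≈ 8.4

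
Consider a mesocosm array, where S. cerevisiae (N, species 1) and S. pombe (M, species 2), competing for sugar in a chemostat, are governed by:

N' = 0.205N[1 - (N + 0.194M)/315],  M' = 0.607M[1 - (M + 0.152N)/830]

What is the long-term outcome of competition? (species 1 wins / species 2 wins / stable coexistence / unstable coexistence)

Compare the nullcline intercepts: K1/α12 = 315/0.194 = 1620 > K2 = 830; K2/α21 = 830/0.152 = 5460 > K1 = 315.
Since both inequalities hold, each species can invade when rare, so the interior equilibrium is stable.

stable coexistence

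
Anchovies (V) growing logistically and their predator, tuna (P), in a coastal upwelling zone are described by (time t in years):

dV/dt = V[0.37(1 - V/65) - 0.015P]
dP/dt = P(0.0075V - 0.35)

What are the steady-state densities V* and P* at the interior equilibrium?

From dP/dt = 0 with P > 0: 0.0075V* = 0.35, so V* = 46.7.
Substitute into dV/dt = 0: 0.37(1 - 46.7/65) = 0.015P*.
The bracket is 0.282, giving P* = 0.104/0.015 = 6.96.

V* ≈ 46.7, P* ≈ 6.96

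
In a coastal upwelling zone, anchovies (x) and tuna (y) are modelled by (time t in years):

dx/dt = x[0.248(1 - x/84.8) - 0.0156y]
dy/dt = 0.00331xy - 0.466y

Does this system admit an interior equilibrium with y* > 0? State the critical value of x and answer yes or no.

The predator equation gives dy/dt > 0 only when x > 0.466/0.00331 = 141.
Without the predator, x → K = 84.8. Since 84.8 < 141, the predator cannot invade.

Threshold x = 141; K < 141, so no, the predator goes extinct.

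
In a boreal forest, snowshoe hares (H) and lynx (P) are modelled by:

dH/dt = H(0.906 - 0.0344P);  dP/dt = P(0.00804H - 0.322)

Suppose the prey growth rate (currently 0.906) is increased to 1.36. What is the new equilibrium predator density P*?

P* ≈ 39.5

At the interior fixed point, setting dH/dt = 0 with H > 0 fixes P* = (prey growth rate)/(HP coefficient) — independent of the other coefficients.
With the change, P* = 1.36/0.0344 = 39.5; it rises from 26.3.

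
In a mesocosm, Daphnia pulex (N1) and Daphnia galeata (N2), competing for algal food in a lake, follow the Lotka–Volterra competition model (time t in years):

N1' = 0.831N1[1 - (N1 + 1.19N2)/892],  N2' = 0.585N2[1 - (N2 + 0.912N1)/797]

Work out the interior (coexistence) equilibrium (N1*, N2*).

Setting both brackets to zero gives the nullclines N1 + 1.19N2 = 892 and 0.912N1 + N2 = 797.
Substituting N2 = 797 - 0.912N1 into the first: N1(1 - 1.19·0.912) = 892 - 1.19·797.
So N1* = -56.4/-0.0853 = 662, and then N2* = 797 - 0.912·662 = 194.

N1* ≈ 662, N2* ≈ 194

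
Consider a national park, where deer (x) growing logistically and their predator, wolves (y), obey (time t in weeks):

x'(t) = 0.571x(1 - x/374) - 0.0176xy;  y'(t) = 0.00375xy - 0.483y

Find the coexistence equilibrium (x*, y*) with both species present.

x* ≈ 129, y* ≈ 21.3

From dy/dt = 0 with y > 0: 0.00375x* = 0.483, so x* = 129.
Substitute into dx/dt = 0: 0.571(1 - 129/374) = 0.0176y*.
The bracket is 0.656, giving y* = 0.374/0.0176 = 21.3.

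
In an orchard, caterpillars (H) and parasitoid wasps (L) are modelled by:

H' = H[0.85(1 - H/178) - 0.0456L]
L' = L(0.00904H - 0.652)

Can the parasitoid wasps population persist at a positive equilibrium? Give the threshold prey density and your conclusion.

The predator equation gives dL/dt > 0 only when H > 0.652/0.00904 = 72.1.
Without the predator, H → K = 178. Since 178 > 72.1, the predator can invade and persist.

Threshold H = 72.1; K > 72.1, so yes, the predator persists.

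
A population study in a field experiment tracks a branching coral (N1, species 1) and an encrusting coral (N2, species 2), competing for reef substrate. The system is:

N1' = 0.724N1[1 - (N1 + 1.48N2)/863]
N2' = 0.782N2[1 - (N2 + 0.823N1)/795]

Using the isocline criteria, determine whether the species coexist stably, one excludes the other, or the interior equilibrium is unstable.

Compare the nullcline intercepts: K1/α12 = 863/1.48 = 583 < K2 = 795; K2/α21 = 795/0.823 = 966 > K1 = 863.
Since the inequalities point opposite ways, species 2 can invade but species 1 cannot.

species 2 excludes species 1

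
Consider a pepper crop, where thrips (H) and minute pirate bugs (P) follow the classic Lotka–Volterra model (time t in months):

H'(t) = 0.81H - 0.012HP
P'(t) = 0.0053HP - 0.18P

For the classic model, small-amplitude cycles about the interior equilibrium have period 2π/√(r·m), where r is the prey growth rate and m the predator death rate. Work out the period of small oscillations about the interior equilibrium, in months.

Here r = 0.81 and m = 0.18, so r·m = 0.146.
ω = √0.146 = 0.382 per month, hence T = 2π/ω ≈ 16.5 months.

T ≈ 16.5 months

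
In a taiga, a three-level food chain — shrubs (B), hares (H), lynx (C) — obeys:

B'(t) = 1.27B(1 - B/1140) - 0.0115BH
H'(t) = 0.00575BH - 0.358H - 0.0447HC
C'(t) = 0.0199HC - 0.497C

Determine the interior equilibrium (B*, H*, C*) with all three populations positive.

From dC/dt = 0: 0.0199H* = 0.497, so H* = 25.
From dB/dt = 0: 1.27(1 - B*/1140) = 0.0115·25, giving B* = 1140·(1 - 0.226) = 882.
From dH/dt = 0: 0.00575·882 - 0.358 = 0.0447C*, so C* = 4.71/0.0447 = 105.

B* ≈ 882, H* ≈ 25, C* ≈ 105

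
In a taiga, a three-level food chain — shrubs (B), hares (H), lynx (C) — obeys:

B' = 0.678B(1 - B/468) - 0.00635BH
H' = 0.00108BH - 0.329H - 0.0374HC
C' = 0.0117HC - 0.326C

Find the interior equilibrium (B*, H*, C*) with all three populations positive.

B* ≈ 346, H* ≈ 27.9, C* ≈ 1.19

From dC/dt = 0: 0.0117H* = 0.326, so H* = 27.9.
From dB/dt = 0: 0.678(1 - B*/468) = 0.00635·27.9, giving B* = 468·(1 - 0.261) = 346.
From dH/dt = 0: 0.00108·346 - 0.329 = 0.0374C*, so C* = 0.0445/0.0374 = 1.19.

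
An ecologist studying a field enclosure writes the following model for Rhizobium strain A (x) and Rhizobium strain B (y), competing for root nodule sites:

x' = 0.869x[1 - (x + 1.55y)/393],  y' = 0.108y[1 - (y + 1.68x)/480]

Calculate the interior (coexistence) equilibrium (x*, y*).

x* ≈ 219, y* ≈ 112

Setting both brackets to zero gives the nullclines x + 1.55y = 393 and 1.68x + y = 480.
Substituting y = 480 - 1.68x into the first: x(1 - 1.55·1.68) = 393 - 1.55·480.
So x* = -351/-1.6 = 219, and then y* = 480 - 1.68·219 = 112.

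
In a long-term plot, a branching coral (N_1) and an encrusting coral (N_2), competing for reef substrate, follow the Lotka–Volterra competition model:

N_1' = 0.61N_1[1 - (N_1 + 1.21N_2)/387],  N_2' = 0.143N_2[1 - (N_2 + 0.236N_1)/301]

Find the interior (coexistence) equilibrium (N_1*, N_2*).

N_1* ≈ 31.9, N_2* ≈ 293

Setting both brackets to zero gives the nullclines N_1 + 1.21N_2 = 387 and 0.236N_1 + N_2 = 301.
Substituting N_2 = 301 - 0.236N_1 into the first: N_1(1 - 1.21·0.236) = 387 - 1.21·301.
So N_1* = 22.8/0.714 = 31.9, and then N_2* = 301 - 0.236·31.9 = 293.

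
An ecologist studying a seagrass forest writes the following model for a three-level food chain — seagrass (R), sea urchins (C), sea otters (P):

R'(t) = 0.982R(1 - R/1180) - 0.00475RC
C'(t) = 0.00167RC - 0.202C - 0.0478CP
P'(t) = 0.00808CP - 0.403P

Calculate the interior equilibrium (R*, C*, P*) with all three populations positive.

From dP/dt = 0: 0.00808C* = 0.403, so C* = 49.9.
From dR/dt = 0: 0.982(1 - R*/1180) = 0.00475·49.9, giving R* = 1180·(1 - 0.241) = 895.
From dC/dt = 0: 0.00167·895 - 0.202 = 0.0478P*, so P* = 1.29/0.0478 = 27.1.

R* ≈ 895, C* ≈ 49.9, P* ≈ 27.1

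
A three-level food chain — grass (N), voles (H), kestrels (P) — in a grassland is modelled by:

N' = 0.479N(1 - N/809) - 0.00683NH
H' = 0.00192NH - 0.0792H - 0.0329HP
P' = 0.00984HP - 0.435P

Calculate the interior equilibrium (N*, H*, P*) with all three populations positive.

N* ≈ 299, H* ≈ 44.2, P* ≈ 15

From dP/dt = 0: 0.00984H* = 0.435, so H* = 44.2.
From dN/dt = 0: 0.479(1 - N*/809) = 0.00683·44.2, giving N* = 809·(1 - 0.63) = 299.
From dH/dt = 0: 0.00192·299 - 0.0792 = 0.0329P*, so P* = 0.495/0.0329 = 15.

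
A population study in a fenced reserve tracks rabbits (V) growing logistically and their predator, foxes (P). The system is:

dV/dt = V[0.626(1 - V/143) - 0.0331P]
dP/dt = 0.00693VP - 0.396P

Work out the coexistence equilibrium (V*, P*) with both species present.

From dP/dt = 0 with P > 0: 0.00693V* = 0.396, so V* = 57.1.
Substitute into dV/dt = 0: 0.626(1 - 57.1/143) = 0.0331P*.
The bracket is 0.6, giving P* = 0.376/0.0331 = 11.4.

V* ≈ 57.1, P* ≈ 11.4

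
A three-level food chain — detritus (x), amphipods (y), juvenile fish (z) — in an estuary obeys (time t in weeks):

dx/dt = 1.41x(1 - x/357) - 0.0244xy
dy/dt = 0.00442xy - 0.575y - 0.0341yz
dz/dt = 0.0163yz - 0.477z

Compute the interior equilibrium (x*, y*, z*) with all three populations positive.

x* ≈ 176, y* ≈ 29.3, z* ≈ 5.98

From dz/dt = 0: 0.0163y* = 0.477, so y* = 29.3.
From dx/dt = 0: 1.41(1 - x*/357) = 0.0244·29.3, giving x* = 357·(1 - 0.506) = 176.
From dy/dt = 0: 0.00442·176 - 0.575 = 0.0341z*, so z* = 0.204/0.0341 = 5.98.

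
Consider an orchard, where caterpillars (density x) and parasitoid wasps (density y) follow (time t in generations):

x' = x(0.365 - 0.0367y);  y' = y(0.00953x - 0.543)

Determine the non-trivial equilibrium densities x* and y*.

x* ≈ 57, y* ≈ 9.95

Set dy/dt = 0 with y > 0: 0.00953x - 0.543 = 0, so x* = 0.543/0.00953 = 57.
Set dx/dt = 0 with x > 0: 0.365 - 0.0367y = 0, so y* = 0.365/0.0367 = 9.95.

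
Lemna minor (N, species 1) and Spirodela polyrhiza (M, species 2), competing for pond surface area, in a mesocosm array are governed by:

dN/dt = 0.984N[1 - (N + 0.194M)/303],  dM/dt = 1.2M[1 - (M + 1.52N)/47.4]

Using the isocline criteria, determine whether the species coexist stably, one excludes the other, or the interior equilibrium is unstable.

species 1 excludes species 2

Compare the nullcline intercepts: K1/α12 = 303/0.194 = 1560 > K2 = 47.4; K2/α21 = 47.4/1.52 = 31.2 < K1 = 303.
Since the inequalities point opposite ways, species 1 can invade but species 2 cannot.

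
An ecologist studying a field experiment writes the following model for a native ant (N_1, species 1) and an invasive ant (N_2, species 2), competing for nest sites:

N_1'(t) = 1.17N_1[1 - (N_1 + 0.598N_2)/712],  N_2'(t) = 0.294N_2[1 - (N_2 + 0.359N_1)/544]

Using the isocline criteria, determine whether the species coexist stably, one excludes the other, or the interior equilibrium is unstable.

stable coexistence

Compare the nullcline intercepts: K1/α12 = 712/0.598 = 1190 > K2 = 544; K2/α21 = 544/0.359 = 1520 > K1 = 712.
Since both inequalities hold, each species can invade when rare, so the interior equilibrium is stable.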